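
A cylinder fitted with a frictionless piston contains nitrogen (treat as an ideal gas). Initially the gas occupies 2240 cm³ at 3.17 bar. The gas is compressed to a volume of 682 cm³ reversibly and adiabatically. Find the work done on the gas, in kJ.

W ≈ 1.08 kJ

γ = 7/5 for a diatomic ideal gas.
P₂ = P₁(V₁/V₂)^γ = 3.17×(2240/682)^(7/5) = 16.75 bar.
For a reversible adiabat, W_by_gas = (P₁V₁ − P₂V₂)/(γ−1).
W_by = (317000×0.00224 − 1.675×10^6×0.000682) / (2/5) = -1081 J.
W_on_gas = −W_by = 1081 J.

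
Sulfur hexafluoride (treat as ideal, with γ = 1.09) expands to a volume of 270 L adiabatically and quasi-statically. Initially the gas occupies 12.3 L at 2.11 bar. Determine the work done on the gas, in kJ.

P₂ = P₁(V₁/V₂)^γ = 2.11×(12.3/270)^(1.09) = 0.07279 bar.
For a reversible adiabat, W_by_gas = (P₁V₁ − P₂V₂)/(γ−1).
W_by = (211000×0.0123 − 7279×0.27) / (0.09) = 6999 J.
W_on_gas = −W_by = -6999 J.

W ≈ -7.00 kJ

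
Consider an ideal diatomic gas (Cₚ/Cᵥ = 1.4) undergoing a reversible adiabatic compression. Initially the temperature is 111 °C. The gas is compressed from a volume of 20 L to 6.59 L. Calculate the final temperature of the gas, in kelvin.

Adiabatic: T₁V₁^(γ−1) = T₂V₂^(γ−1) ⇒ T₂ = T₁ (V₁/V₂)^(γ−1).
T₁ = 111 °C = 384.1 K.
T₂ = 384.1 × (20/6.59)^(0.4) = 598.9 K.

T₂ ≈ 599 K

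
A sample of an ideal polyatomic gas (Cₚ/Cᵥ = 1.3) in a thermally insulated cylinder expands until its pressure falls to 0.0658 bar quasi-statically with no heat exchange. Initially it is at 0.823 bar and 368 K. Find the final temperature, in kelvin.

T₂ ≈ 205 K

Adiabatic: T₂/T₁ = (P₂/P₁)^((γ−1)/γ).
T₂ = 368 × (0.0658/0.823)^(0.231) = 205.4 K.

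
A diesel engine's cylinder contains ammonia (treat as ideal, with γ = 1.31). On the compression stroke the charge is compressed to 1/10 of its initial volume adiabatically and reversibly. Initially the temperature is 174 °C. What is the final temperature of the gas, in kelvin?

T₂ ≈ 913 K

Adiabatic: T₁V₁^(γ−1) = T₂V₂^(γ−1) ⇒ T₂ = T₁ (V₁/V₂)^(γ−1).
T₁ = 174 °C = 447.1 K.
T₂ = 447.1 × 10^(0.31) = 913 K.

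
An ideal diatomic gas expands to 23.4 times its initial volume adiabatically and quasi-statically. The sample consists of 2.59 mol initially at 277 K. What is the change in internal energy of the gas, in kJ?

Adiabatic: T₁V₁^(γ−1) = T₂V₂^(γ−1) ⇒ T₂ = T₁ (V₁/V₂)^(γ−1).
γ = 7/5 for a diatomic ideal gas, so γ−1 = 2/5.
T₂ = 277 × (1/23.4)^(2/5) = 78.49 K.
Q = 0, so ΔU = W_on_gas = nCᵥΔT with Cᵥ = R/(γ−1) = 20.79 J/(mol·K).
ΔU = 2.59 × 20.79 × (78.49 − 277) = -10690 J.

ΔU ≈ -10.7 kJ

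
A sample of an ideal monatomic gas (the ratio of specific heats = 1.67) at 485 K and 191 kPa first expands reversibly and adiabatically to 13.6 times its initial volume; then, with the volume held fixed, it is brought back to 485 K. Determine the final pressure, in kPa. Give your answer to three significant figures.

P₃ ≈ 14.0 kPa

Adiabatic step (PV^γ = const): P₂ = 191×(1/13.6)^(1.67) = 2.444 kPa; T₂ = 485×(1/13.6)^(0.67) = 84.39 K.
Isochoric: P₃ = P₂(T₃/T₂) = 2.444 × (485/84.39) = 14.04 kPa.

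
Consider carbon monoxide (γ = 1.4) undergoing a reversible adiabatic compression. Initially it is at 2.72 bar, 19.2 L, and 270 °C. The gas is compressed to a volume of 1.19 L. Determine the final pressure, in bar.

Adiabatic: P₁V₁^γ = P₂V₂^γ ⇒ P₂ = P₁ (V₁/V₂)^γ.
P₂ = 2.72 × (19.2/1.19)^(1.4) = 133.5 bar.

P₂ ≈ 133 bar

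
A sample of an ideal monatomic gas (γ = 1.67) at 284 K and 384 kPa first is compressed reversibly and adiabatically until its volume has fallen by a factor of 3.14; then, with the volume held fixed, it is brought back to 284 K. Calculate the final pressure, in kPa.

P₃ ≈ 1210 kPa

Adiabatic step (PV^γ = const): P₂ = 384×3.14^(1.67) = 2595 kPa; T₂ = 284×3.14^(0.67) = 611.3 K.
Isochoric: P₃ = P₂(T₃/T₂) = 2595 × (284/611.3) = 1206 kPa.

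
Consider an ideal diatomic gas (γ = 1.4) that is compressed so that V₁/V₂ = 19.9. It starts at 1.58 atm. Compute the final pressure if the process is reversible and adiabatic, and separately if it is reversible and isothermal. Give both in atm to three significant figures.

adiabatic: 104 atm; isothermal: 31.4 atm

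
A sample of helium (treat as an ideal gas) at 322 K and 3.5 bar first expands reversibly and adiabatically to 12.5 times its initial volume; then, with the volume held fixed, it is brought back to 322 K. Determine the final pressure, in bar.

P₃ ≈ 0.280 bar

For a monatomic ideal gas γ = 5/3.
Adiabatic step (PV^γ = const): P₂ = 3.5×(1/12.5)^(5/3) = 0.05199 bar; T₂ = 322×(1/12.5)^(2/3) = 59.78 K.
Isochoric: P₃ = P₂(T₃/T₂) = 0.05199 × (322/59.78) = 0.28 bar.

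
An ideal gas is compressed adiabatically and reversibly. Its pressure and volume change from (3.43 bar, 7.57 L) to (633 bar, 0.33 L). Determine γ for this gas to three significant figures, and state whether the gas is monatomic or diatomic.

γ ≈ 1.67; monatomic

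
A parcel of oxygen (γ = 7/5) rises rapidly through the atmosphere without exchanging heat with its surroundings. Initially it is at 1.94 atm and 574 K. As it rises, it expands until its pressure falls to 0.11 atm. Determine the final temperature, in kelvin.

T₂ ≈ 253 K

Adiabatic: T₂/T₁ = (P₂/P₁)^((γ−1)/γ).
T₂ = 574 × (0.11/1.94)^(2/7) = 252.8 K.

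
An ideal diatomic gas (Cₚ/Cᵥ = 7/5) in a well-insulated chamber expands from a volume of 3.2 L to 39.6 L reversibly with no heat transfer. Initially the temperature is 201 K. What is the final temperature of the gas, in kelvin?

T₂ ≈ 73.5 K

For a reversible adiabat TV^(γ−1) is constant, so T₂ = T₁ (V₁/V₂)^(γ−1).
T₂ = 201 × (3.2/39.6)^(2/5) = 73.48 K.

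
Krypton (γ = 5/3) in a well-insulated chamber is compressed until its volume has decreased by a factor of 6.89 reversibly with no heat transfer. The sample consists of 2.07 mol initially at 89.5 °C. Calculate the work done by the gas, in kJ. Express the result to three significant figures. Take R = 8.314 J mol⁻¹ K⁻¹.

Adiabatic: T₁V₁^(γ−1) = T₂V₂^(γ−1) ⇒ T₂ = T₁ (V₁/V₂)^(γ−1).
T₁ = 89.5 °C = 362.6 K.
T₂ = 362.6 × 6.89^(2/3) = 1313 K.
Q = 0, so ΔU = W_on_gas = nCᵥΔT with Cᵥ = R/(γ−1) = 12.47 J/(mol·K).
ΔU = 2.07 × 12.47 × (1313 − 362.6) = 24540 J.
Work done by the gas = −ΔU = -24540 J.

W ≈ -24.5 kJ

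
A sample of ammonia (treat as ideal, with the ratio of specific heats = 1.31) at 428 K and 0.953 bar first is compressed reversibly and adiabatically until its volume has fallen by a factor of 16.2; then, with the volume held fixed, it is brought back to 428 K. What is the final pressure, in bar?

Adiabatic step (PV^γ = const): P₂ = 0.953×16.2^(1.31) = 36.61 bar; T₂ = 428×16.2^(0.31) = 1015 K.
Isochoric: P₃ = P₂(T₃/T₂) = 36.61 × (428/1015) = 15.44 bar.

P₃ ≈ 15.4 bar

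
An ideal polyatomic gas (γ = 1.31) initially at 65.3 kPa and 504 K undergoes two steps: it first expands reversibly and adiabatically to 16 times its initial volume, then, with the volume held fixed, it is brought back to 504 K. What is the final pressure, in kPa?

Adiabatic step (PV^γ = const): P₂ = 65.3×(1/16)^(1.31) = 1.728 kPa; T₂ = 504×(1/16)^(0.31) = 213.4 K.
Isochoric: P₃ = P₂(T₃/T₂) = 1.728 × (504/213.4) = 4.081 kPa.

P₃ ≈ 4.08 kPa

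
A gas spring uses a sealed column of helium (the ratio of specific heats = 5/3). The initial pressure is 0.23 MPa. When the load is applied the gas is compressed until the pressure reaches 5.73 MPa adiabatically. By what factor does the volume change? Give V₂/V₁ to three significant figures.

From PV^γ = const, V₂/V₁ = (P₁/P₂)^(1/γ).
V₂/V₁ = (0.23/5.73)^(3/5) = 0.1453.

V₂/V₁ ≈ 0.145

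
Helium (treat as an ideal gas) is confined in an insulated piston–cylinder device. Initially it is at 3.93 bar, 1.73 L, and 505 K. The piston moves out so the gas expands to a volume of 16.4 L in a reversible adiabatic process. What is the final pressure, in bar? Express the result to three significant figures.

P₂ ≈ 0.0926 bar

Since PV^γ is constant along a reversible adiabat, P₂ = P₁ (V₁/V₂)^γ.
γ = 5/3 for a monatomic ideal gas.
P₂ = 3.93 × (1.73/16.4)^(5/3) = 0.09255 bar.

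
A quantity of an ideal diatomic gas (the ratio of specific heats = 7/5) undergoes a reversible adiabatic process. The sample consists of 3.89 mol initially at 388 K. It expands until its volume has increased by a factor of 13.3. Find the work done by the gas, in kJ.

Adiabatic: T₁V₁^(γ−1) = T₂V₂^(γ−1) ⇒ T₂ = T₁ (V₁/V₂)^(γ−1).
T₂ = 388 × (1/13.3)^(2/5) = 137.8 K.
Q = 0, so ΔU = W_on_gas = nCᵥΔT with Cᵥ = R/(γ−1) = 20.79 J/(mol·K).
ΔU = 3.89 × 20.79 × (137.8 − 388) = -20230 J.
Work done by the gas = −ΔU = 20230 J.

W ≈ 20.2 kJ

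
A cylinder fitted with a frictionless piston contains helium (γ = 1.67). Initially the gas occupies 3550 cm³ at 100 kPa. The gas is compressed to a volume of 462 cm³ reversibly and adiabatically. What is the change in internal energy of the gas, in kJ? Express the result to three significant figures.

P₂ = P₁(V₁/V₂)^γ = 100×(3550/462)^(1.67) = 3013 kPa.
For a reversible adiabat, W_by_gas = (P₁V₁ − P₂V₂)/(γ−1).
W_by = (100000×0.00355 − 3.013×10^6×0.000462) / (0.67) = -1547 J.
Q = 0 ⇒ ΔU = −W_by = 1547 J.

ΔU ≈ 1.55 kJ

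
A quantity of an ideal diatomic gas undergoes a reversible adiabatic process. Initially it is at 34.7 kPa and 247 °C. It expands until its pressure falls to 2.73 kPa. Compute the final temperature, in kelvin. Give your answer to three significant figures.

T₂ ≈ 252 K

Along an adiabat T P^((1−γ)/γ) is constant, so T₂ = T₁ (P₂/P₁)^((γ−1)/γ).
For a diatomic ideal gas γ = 7/5, so (γ−1)/γ = 2/7.
T₁ = 247 °C = 520.1 K.
T₂ = 520.1 × (2.73/34.7)^(2/7) = 251.6 K.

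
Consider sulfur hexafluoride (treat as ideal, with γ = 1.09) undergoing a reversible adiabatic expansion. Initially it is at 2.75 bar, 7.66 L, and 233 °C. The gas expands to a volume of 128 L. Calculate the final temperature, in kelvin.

Adiabatic: T₁V₁^(γ−1) = T₂V₂^(γ−1) ⇒ T₂ = T₁ (V₁/V₂)^(γ−1).
T₁ = 233 °C = 506.1 K.
T₂ = 506.1 × (7.66/128)^(0.09) = 392.8 K.

T₂ ≈ 393 K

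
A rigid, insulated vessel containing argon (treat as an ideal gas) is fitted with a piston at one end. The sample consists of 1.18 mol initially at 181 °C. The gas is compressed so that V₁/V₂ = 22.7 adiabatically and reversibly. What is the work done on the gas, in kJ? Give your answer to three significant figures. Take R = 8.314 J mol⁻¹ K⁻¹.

For a reversible adiabat TV^(γ−1) is constant, so T₂ = T₁ (V₁/V₂)^(γ−1).
γ = 5/3 for a monatomic ideal gas, so γ−1 = 2/3.
T₁ = 181 °C = 454.1 K.
T₂ = 454.1 × 22.7^(2/3) = 3641 K.
Q = 0, so ΔU = W_on_gas = nCᵥΔT with Cᵥ = R/(γ−1) = 12.47 J/(mol·K).
ΔU = 1.18 × 12.47 × (3641 − 454.1) = 46900 J.

W ≈ 46.9 kJ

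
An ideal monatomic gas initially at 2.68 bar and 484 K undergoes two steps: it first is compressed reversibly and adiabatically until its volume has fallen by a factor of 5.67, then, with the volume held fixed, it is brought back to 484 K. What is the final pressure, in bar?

For a monatomic ideal gas γ = 5/3.
Adiabatic step (PV^γ = const): P₂ = 2.68×5.67^(5/3) = 48.32 bar; T₂ = 484×5.67^(2/3) = 1539 K.
Isochoric: P₃ = P₂(T₃/T₂) = 48.32 × (484/1539) = 15.2 bar.

P₃ ≈ 15.2 bar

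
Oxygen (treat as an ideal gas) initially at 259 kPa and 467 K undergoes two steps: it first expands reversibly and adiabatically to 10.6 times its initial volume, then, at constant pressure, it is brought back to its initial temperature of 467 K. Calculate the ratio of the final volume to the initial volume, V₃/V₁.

V₃/V₁ ≈ 27.3

For a diatomic ideal gas γ = 7/5.
Adiabatic step: V₂/V₁ = 10.6; T₂ = T₁·(1/10.6)^(2/5) = 181.6 K.
Isobaric step: V₃/V₂ = T₃/T₂ = 467/181.6.
V₃/V₁ = (V₂/V₁)(V₃/V₂) = 10.6 × (467/181.6) = 27.25.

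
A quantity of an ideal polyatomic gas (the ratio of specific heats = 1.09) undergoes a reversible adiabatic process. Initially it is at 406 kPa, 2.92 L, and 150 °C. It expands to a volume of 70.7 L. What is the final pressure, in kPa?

Since PV^γ is constant along a reversible adiabat, P₂ = P₁ (V₁/V₂)^γ.
P₂ = 406 × (2.92/70.7)^(1.09) = 12.59 kPa.

P₂ ≈ 12.6 kPa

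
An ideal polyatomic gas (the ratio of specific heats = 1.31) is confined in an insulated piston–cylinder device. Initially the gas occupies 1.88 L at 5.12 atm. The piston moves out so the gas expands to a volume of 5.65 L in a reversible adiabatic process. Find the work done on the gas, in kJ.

W ≈ -0.909 kJ

P₂ = P₁(V₁/V₂)^γ = 5.12×(1.88/5.65)^(1.31) = 1.211 atm.
For a reversible adiabat, W_by_gas = (P₁V₁ − P₂V₂)/(γ−1).
W_by = (518800×0.00188 − 122700×0.00565) / (0.31) = 909.3 J.
W_on_gas = −W_by = -909.3 J.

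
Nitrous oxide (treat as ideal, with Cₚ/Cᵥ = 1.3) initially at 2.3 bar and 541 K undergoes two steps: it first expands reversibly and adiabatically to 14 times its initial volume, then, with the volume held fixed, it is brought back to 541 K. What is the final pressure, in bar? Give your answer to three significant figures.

P₃ ≈ 0.164 bar

Adiabatic step (PV^γ = const): P₂ = 2.3×(1/14)^(1.3) = 0.07443 bar; T₂ = 541×(1/14)^(0.3) = 245.1 K.
Isochoric: P₃ = P₂(T₃/T₂) = 0.07443 × (541/245.1) = 0.1643 bar.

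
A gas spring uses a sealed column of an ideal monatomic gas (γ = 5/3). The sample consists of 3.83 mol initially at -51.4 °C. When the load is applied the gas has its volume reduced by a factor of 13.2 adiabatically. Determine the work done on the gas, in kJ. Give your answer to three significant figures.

W ≈ 48.6 kJ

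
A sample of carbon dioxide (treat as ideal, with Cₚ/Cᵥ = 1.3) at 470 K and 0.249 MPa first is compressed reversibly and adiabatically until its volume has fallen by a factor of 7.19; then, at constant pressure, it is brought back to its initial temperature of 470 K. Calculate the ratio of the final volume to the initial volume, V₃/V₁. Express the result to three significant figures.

V₃/V₁ ≈ 0.0770

Adiabatic step: V₂/V₁ = 0.1391; T₂ = T₁·7.19^(0.3) = 849.4 K.
Isobaric step: V₃/V₂ = T₃/T₂ = 470/849.4.
V₃/V₁ = (V₂/V₁)(V₃/V₂) = 0.1391 × (470/849.4) = 0.07696.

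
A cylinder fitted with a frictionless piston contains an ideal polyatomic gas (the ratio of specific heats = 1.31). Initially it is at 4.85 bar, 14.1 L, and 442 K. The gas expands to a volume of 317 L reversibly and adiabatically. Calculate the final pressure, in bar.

P₂ ≈ 0.0822 bar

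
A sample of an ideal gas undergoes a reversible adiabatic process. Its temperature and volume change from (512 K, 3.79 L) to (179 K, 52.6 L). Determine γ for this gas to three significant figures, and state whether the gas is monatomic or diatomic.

γ ≈ 1.40; diatomic

TV^(γ−1) = const ⇒ γ − 1 = ln(T₂/T₁) / ln(V₁/V₂).
γ = 1 + ln(179/512) / ln(3.79/52.6) = 1.4.
γ ≈ 1.40 is close to 7/5, so the gas is diatomic.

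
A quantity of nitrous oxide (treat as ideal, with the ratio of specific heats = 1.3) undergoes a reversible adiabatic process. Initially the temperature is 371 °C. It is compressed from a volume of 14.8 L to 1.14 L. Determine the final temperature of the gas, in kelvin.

T₂ ≈ 1390 K

Adiabatic: T₁V₁^(γ−1) = T₂V₂^(γ−1) ⇒ T₂ = T₁ (V₁/V₂)^(γ−1).
T₁ = 371 °C = 644.1 K.
T₂ = 644.1 × (14.8/1.14)^(0.3) = 1390 K.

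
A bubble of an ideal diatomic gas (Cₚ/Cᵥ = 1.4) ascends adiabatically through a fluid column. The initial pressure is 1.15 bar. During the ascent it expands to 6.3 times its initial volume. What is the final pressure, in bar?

P₂ ≈ 0.0874 bar

Adiabatic: P₁V₁^γ = P₂V₂^γ ⇒ P₂ = P₁ (V₁/V₂)^γ.
P₂ = 1.15 × (1/6.3)^(1.4) = 0.08742 bar.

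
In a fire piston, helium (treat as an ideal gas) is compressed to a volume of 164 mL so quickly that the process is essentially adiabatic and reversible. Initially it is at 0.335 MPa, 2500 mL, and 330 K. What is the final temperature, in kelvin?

Adiabatic: T₁V₁^(γ−1) = T₂V₂^(γ−1) ⇒ T₂ = T₁ (V₁/V₂)^(γ−1).
γ = 5/3 for a monatomic ideal gas.
T₂ = 330 × (2500/164)^(2/3) = 2029 K.

T₂ ≈ 2030 K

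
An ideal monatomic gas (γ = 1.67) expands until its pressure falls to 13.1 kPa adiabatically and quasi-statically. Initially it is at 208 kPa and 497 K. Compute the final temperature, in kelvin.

Along an adiabat T P^((1−γ)/γ) is constant, so T₂ = T₁ (P₂/P₁)^((γ−1)/γ).
T₂ = 497 × (13.1/208)^(0.401) = 163.9 K.

T₂ ≈ 164 K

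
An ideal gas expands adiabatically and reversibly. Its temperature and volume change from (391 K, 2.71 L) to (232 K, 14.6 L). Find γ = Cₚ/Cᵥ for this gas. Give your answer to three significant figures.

γ ≈ 1.31

TV^(γ−1) = const ⇒ γ − 1 = ln(T₂/T₁) / ln(V₁/V₂).
γ = 1 + ln(232/391) / ln(2.71/14.6) = 1.31.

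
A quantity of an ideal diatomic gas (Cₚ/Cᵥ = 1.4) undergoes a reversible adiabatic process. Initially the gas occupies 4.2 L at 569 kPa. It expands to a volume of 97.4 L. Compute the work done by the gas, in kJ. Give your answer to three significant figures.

P₂ = P₁(V₁/V₂)^γ = 569×(4.2/97.4)^(1.4) = 6.977 kPa.
For a reversible adiabat, W_by_gas = (P₁V₁ − P₂V₂)/(γ−1).
W_by = (569000×0.0042 − 6977×0.0974) / (0.4) = 4276 J.

W ≈ 4.28 kJ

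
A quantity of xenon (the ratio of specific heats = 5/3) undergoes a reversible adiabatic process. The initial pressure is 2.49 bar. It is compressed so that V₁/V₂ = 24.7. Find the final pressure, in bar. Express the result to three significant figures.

Since PV^γ is constant along a reversible adiabat, P₂ = P₁ (V₁/V₂)^γ.
P₂ = 2.49 × 24.7^(5/3) = 521.6 bar.

P₂ ≈ 522 bar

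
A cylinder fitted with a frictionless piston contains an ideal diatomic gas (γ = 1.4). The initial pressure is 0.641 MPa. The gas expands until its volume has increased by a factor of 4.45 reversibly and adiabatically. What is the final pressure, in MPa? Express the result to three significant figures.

P₂ ≈ 0.0793 MPa

Adiabatic: P₁V₁^γ = P₂V₂^γ ⇒ P₂ = P₁ (V₁/V₂)^γ.
P₂ = 0.641 × (1/4.45)^(1.4) = 0.07928 MPa.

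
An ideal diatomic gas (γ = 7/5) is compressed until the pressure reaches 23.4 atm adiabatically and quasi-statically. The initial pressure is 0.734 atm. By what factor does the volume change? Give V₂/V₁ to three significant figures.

V₂/V₁ ≈ 0.0843

From PV^γ = const, V₂/V₁ = (P₁/P₂)^(1/γ).
V₂/V₁ = (0.734/23.4)^(5/7) = 0.08434.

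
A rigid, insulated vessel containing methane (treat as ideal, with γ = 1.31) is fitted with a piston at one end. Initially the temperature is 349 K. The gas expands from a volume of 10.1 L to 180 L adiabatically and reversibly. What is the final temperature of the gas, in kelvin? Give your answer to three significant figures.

For a reversible adiabat TV^(γ−1) is constant, so T₂ = T₁ (V₁/V₂)^(γ−1).
T₂ = 349 × (10.1/180)^(0.31) = 142.9 K.

T₂ ≈ 143 K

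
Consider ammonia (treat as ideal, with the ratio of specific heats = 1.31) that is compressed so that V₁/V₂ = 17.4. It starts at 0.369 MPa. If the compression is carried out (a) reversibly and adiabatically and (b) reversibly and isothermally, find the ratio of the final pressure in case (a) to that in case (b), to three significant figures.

Isothermal: P_b = P₁(V₁/V₂) = 0.369×17.4.
Adiabatic: P_a = P₁(V₁/V₂)^γ = 0.369×17.4^(1.31).
P_a/P_b = (V₁/V₂)^(γ−1) = 17.4^(0.31) = 2.424.

P_adiabatic / P_isothermal ≈ 2.42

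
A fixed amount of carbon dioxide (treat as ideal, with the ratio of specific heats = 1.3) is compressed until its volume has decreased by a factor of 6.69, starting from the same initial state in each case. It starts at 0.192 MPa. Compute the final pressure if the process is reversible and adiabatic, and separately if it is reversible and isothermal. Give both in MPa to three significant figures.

adiabatic: 2.27 MPa; isothermal: 1.28 MPa

Isothermal: P₂ = P₁(V₁/V₂) = 0.192×6.69 = 1.284 MPa.
Adiabatic: P₂ = P₁(V₁/V₂)^γ = 0.192×6.69^(1.3) = 2.272 MPa.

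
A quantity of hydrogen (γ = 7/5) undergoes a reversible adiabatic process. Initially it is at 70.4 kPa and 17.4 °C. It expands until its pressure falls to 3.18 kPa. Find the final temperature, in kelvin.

Along an adiabat T P^((1−γ)/γ) is constant, so T₂ = T₁ (P₂/P₁)^((γ−1)/γ).
T₁ = 17.4 °C = 290.5 K.
T₂ = 290.5 × (3.18/70.4)^(2/7) = 119.9 K.

T₂ ≈ 120 K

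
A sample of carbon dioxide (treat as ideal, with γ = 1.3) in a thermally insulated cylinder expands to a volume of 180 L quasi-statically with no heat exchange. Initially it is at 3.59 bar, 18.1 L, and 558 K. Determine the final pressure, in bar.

P₂ ≈ 0.181 bar

Adiabatic: P₁V₁^γ = P₂V₂^γ ⇒ P₂ = P₁ (V₁/V₂)^γ.
P₂ = 3.59 × (18.1/180)^(1.3) = 0.1812 bar.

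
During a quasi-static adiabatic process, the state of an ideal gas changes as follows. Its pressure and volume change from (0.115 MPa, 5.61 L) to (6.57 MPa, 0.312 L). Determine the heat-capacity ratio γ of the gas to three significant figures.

γ ≈ 1.40

PV^γ = const ⇒ γ = ln(P₂/P₁) / ln(V₁/V₂).
γ = ln(6.57/0.115) / ln(5.61/0.312) = 1.4.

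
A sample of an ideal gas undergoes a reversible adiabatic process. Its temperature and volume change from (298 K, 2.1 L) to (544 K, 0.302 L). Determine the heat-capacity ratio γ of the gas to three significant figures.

γ ≈ 1.31

TV^(γ−1) = const ⇒ γ − 1 = ln(T₂/T₁) / ln(V₁/V₂).
γ = 1 + ln(544/298) / ln(2.1/0.302) = 1.31.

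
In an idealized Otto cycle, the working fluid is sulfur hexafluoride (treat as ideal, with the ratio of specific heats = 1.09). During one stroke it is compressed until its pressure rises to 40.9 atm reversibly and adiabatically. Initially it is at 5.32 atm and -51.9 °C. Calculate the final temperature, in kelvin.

T₂ ≈ 262 K

Adiabatic: T₂/T₁ = (P₂/P₁)^((γ−1)/γ).
T₁ = -51.9 °C = 221.2 K.
T₂ = 221.2 × (40.9/5.32)^(0.0826) = 261.8 K.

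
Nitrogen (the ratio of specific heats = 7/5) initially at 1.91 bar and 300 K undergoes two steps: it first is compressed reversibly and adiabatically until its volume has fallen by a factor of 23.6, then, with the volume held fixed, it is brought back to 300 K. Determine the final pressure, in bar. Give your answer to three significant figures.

P₃ ≈ 45.1 bar

Adiabatic step (PV^γ = const): P₂ = 1.91×23.6^(7/5) = 159.6 bar; T₂ = 300×23.6^(2/5) = 1062 K.
Isochoric: P₃ = P₂(T₃/T₂) = 159.6 × (300/1062) = 45.08 bar.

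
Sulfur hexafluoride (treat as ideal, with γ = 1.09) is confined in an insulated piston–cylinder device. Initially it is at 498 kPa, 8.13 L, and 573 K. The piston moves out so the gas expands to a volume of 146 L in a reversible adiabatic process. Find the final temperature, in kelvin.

T₂ ≈ 442 K

Adiabatic: T₁V₁^(γ−1) = T₂V₂^(γ−1) ⇒ T₂ = T₁ (V₁/V₂)^(γ−1).
T₂ = 573 × (8.13/146)^(0.09) = 441.8 K.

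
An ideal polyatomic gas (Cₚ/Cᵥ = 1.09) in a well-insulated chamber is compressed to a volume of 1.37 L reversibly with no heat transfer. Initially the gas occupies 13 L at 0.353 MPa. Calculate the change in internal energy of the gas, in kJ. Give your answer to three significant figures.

ΔU ≈ 11.4 kJ

P₂ = P₁(V₁/V₂)^γ = 0.353×(13/1.37)^(1.09) = 4.102 MPa.
For a reversible adiabat, W_by_gas = (P₁V₁ − P₂V₂)/(γ−1).
W_by = (353000×0.013 − 4.102×10^6×0.00137) / (0.09) = -11450 J.
Q = 0 ⇒ ΔU = −W_by = 11450 J.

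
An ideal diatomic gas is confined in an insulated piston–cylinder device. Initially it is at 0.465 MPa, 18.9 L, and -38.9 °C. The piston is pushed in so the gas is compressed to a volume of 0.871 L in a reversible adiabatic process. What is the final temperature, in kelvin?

For a reversible adiabat TV^(γ−1) is constant, so T₂ = T₁ (V₁/V₂)^(γ−1).
γ = 7/5 for a diatomic ideal gas.
T₁ = -38.9 °C = 234.2 K.
T₂ = 234.2 × (18.9/0.871)^(2/5) = 802.2 K.

T₂ ≈ 802 K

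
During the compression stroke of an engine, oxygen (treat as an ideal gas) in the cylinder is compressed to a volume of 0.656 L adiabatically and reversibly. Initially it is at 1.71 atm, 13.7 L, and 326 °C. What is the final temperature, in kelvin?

T₂ ≈ 2020 K

For a reversible adiabat TV^(γ−1) is constant, so T₂ = T₁ (V₁/V₂)^(γ−1).
γ = 7/5 for a diatomic ideal gas.
T₁ = 326 °C = 599.1 K.
T₂ = 599.1 × (13.7/0.656)^(2/5) = 2021 K.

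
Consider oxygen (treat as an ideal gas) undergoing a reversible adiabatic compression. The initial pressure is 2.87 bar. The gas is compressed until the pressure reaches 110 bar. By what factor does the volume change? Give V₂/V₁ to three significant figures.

From PV^γ = const, V₂/V₁ = (P₁/P₂)^(1/γ).
For a diatomic ideal gas γ = 7/5.
V₂/V₁ = (2.87/110)^(5/7) = 0.07395.

V₂/V₁ ≈ 0.0739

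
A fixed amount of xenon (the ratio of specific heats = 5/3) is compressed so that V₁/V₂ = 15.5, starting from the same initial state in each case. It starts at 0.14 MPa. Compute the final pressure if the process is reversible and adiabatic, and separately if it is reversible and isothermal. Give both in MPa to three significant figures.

Isothermal: P₂ = P₁(V₁/V₂) = 0.14×15.5 = 2.17 MPa.
Adiabatic: P₂ = P₁(V₁/V₂)^γ = 0.14×15.5^(5/3) = 13.49 MPa.

adiabatic: 13.5 MPa; isothermal: 2.17 MPa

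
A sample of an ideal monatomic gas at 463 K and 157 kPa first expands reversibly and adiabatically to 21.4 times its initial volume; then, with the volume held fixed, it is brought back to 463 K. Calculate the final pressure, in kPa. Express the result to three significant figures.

For a monatomic ideal gas γ = 5/3.
Adiabatic step (PV^γ = const): P₂ = 157×(1/21.4)^(5/3) = 0.9518 kPa; T₂ = 463×(1/21.4)^(2/3) = 60.07 K.
Isochoric: P₃ = P₂(T₃/T₂) = 0.9518 × (463/60.07) = 7.336 kPa.

P₃ ≈ 7.34 kPa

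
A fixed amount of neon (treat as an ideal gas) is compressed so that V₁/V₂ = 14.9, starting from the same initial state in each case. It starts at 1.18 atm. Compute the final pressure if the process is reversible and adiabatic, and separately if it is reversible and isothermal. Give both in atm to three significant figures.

For a monatomic ideal gas γ = 5/3.
Isothermal: P₂ = P₁(V₁/V₂) = 1.18×14.9 = 17.58 atm.
Adiabatic: P₂ = P₁(V₁/V₂)^γ = 1.18×14.9^(5/3) = 106.5 atm.

adiabatic: 106 atm; isothermal: 17.6 atm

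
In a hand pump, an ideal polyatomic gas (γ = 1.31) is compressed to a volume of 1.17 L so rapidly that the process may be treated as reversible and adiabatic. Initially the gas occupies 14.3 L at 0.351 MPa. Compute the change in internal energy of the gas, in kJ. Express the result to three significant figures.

P₂ = P₁(V₁/V₂)^γ = 0.351×(14.3/1.17)^(1.31) = 9.321 MPa.
For a reversible adiabat, W_by_gas = (P₁V₁ − P₂V₂)/(γ−1).
W_by = (351000×0.0143 − 9.321×10^6×0.00117) / (0.31) = -18990 J.
Q = 0 ⇒ ΔU = −W_by = 18990 J.

ΔU ≈ 19.0 kJ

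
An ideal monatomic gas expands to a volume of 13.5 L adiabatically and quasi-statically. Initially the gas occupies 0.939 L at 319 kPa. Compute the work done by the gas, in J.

γ = 5/3 for a monatomic ideal gas.
P₂ = P₁(V₁/V₂)^γ = 319×(0.939/13.5)^(5/3) = 3.753 kPa.
For a reversible adiabat, W_by_gas = (P₁V₁ − P₂V₂)/(γ−1).
W_by = (319000×0.000939 − 3753×0.0135) / (2/3) = 373.3 J.

W ≈ 373 J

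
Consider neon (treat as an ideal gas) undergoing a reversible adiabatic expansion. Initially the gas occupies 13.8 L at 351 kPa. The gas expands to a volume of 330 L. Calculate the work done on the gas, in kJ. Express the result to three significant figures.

W ≈ -6.39 kJ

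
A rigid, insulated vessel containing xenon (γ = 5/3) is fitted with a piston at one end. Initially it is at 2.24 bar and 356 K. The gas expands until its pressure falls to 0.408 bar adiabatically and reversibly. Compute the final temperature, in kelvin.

T₂ ≈ 180 K

Along an adiabat T P^((1−γ)/γ) is constant, so T₂ = T₁ (P₂/P₁)^((γ−1)/γ).
T₂ = 356 × (0.408/2.24)^(2/5) = 180.1 K.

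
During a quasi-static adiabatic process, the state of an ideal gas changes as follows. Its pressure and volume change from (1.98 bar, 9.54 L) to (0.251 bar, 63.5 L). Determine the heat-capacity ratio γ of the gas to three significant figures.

PV^γ = const ⇒ γ = ln(P₂/P₁) / ln(V₁/V₂).
γ = ln(0.251/1.98) / ln(9.54/63.5) = 1.09.

γ ≈ 1.09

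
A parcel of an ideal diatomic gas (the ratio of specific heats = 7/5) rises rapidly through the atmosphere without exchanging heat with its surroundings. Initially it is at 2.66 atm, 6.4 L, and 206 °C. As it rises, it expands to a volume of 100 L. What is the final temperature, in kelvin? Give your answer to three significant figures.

For a reversible adiabat TV^(γ−1) is constant, so T₂ = T₁ (V₁/V₂)^(γ−1).
T₁ = 206 °C = 479.1 K.
T₂ = 479.1 × (6.4/100)^(2/5) = 159.6 K.

T₂ ≈ 160 K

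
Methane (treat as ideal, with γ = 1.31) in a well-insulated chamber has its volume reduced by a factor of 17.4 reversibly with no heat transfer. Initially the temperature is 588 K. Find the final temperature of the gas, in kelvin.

T₂ ≈ 1430 K

Adiabatic: T₁V₁^(γ−1) = T₂V₂^(γ−1) ⇒ T₂ = T₁ (V₁/V₂)^(γ−1).
T₂ = 588 × 17.4^(0.31) = 1425 K.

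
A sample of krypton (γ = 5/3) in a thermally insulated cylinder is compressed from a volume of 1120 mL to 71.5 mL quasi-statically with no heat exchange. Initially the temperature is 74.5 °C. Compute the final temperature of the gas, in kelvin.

T₂ ≈ 2180 K

For a reversible adiabat TV^(γ−1) is constant, so T₂ = T₁ (V₁/V₂)^(γ−1).
T₁ = 74.5 °C = 347.6 K.
T₂ = 347.6 × (1120/71.5)^(2/3) = 2176 K.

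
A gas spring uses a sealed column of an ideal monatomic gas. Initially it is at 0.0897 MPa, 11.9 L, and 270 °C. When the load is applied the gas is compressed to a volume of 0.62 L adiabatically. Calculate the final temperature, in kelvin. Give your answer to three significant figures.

For a reversible adiabat TV^(γ−1) is constant, so T₂ = T₁ (V₁/V₂)^(γ−1).
γ = 5/3 for a monatomic ideal gas.
T₁ = 270 °C = 543.1 K.
T₂ = 543.1 × (11.9/0.62)^(2/3) = 3894 K.

T₂ ≈ 3890 K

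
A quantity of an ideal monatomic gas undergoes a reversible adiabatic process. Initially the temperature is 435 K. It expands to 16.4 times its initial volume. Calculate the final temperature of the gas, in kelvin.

For a reversible adiabat TV^(γ−1) is constant, so T₂ = T₁ (V₁/V₂)^(γ−1).
For a monatomic ideal gas γ = 5/3, so γ−1 = 2/3.
T₂ = 435 × (1/16.4)^(2/3) = 67.39 K.

T₂ ≈ 67.4 K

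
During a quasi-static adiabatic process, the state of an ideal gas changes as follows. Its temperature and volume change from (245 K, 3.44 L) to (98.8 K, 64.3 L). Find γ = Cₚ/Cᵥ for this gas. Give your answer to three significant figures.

TV^(γ−1) = const ⇒ γ − 1 = ln(T₂/T₁) / ln(V₁/V₂).
γ = 1 + ln(98.8/245) / ln(3.44/64.3) = 1.31.

γ ≈ 1.31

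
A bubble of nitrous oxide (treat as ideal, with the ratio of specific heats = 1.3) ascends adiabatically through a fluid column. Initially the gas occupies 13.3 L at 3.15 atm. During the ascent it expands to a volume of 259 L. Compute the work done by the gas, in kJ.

W ≈ 8.34 kJ

P₂ = P₁(V₁/V₂)^γ = 3.15×(13.3/259)^(1.3) = 0.06638 atm.
For a reversible adiabat, W_by_gas = (P₁V₁ − P₂V₂)/(γ−1).
W_by = (319200×0.0133 − 6726×0.259) / (0.3) = 8343 J.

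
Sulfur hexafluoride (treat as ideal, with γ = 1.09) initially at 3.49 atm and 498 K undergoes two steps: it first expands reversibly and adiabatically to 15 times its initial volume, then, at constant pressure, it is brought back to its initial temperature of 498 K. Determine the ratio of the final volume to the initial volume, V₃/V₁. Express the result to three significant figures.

Adiabatic step: V₂/V₁ = 15; T₂ = T₁·(1/15)^(0.09) = 390.3 K.
Isobaric step: V₃/V₂ = T₃/T₂ = 498/390.3.
V₃/V₁ = (V₂/V₁)(V₃/V₂) = 15 × (498/390.3) = 19.14.

V₃/V₁ ≈ 19.1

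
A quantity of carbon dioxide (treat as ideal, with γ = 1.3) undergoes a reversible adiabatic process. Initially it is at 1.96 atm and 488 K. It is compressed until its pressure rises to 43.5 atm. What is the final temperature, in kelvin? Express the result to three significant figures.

T₂ ≈ 998 K

Along an adiabat T P^((1−γ)/γ) is constant, so T₂ = T₁ (P₂/P₁)^((γ−1)/γ).
T₂ = 488 × (43.5/1.96)^(0.231) = 997.9 K.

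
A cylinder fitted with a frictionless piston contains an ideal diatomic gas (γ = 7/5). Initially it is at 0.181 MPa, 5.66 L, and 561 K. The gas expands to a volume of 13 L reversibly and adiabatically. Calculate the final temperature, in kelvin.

For a reversible adiabat TV^(γ−1) is constant, so T₂ = T₁ (V₁/V₂)^(γ−1).
T₂ = 561 × (5.66/13)^(2/5) = 402.3 K.

T₂ ≈ 402 K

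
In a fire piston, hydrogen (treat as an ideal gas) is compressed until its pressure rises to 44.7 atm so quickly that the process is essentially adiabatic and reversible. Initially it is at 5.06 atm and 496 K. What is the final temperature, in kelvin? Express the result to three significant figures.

Along an adiabat T P^((1−γ)/γ) is constant, so T₂ = T₁ (P₂/P₁)^((γ−1)/γ).
For a diatomic ideal gas γ = 7/5, so (γ−1)/γ = 2/7.
T₂ = 496 × (44.7/5.06)^(2/7) = 924.3 K.

T₂ ≈ 924 K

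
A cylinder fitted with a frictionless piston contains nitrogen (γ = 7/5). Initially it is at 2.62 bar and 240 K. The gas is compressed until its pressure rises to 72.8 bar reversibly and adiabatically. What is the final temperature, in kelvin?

T₂ ≈ 620 K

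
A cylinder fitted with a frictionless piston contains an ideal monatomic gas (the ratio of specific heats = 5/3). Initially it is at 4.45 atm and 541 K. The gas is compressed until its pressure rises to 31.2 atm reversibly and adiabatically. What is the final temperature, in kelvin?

Along an adiabat T P^((1−γ)/γ) is constant, so T₂ = T₁ (P₂/P₁)^((γ−1)/γ).
T₂ = 541 × (31.2/4.45)^(2/5) = 1179 K.

T₂ ≈ 1180 K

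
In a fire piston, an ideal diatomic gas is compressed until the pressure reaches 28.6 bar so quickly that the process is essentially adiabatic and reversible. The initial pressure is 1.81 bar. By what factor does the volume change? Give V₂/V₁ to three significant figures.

From PV^γ = const, V₂/V₁ = (P₁/P₂)^(1/γ).
For a diatomic ideal gas γ = 7/5.
V₂/V₁ = (1.81/28.6)^(5/7) = 0.1392.

V₂/V₁ ≈ 0.139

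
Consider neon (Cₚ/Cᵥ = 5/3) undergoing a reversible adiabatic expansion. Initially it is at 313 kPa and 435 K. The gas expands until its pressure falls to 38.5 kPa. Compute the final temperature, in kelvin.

Adiabatic: T₂/T₁ = (P₂/P₁)^((γ−1)/γ).
T₂ = 435 × (38.5/313)^(2/5) = 188.1 K.

T₂ ≈ 188 K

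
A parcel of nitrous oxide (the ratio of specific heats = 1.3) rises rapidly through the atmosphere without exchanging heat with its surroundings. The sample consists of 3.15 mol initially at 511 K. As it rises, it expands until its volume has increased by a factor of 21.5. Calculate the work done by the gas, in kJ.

W ≈ 26.8 kJ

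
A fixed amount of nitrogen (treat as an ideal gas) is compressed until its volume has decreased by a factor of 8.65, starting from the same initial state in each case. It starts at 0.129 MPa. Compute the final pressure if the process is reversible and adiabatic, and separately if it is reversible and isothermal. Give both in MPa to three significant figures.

adiabatic: 2.64 MPa; isothermal: 1.12 MPa

For a diatomic ideal gas γ = 7/5.
Isothermal: P₂ = P₁(V₁/V₂) = 0.129×8.65 = 1.116 MPa.
Adiabatic: P₂ = P₁(V₁/V₂)^γ = 0.129×8.65^(7/5) = 2.645 MPa.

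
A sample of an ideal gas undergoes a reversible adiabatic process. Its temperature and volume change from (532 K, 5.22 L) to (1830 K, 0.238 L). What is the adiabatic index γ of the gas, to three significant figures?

TV^(γ−1) = const ⇒ γ − 1 = ln(T₂/T₁) / ln(V₁/V₂).
γ = 1 + ln(1830/532) / ln(5.22/0.238) = 1.4.

γ ≈ 1.40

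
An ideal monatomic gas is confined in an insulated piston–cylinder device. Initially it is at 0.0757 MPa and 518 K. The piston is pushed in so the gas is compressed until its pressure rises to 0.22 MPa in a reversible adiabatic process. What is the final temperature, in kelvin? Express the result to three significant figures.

T₂ ≈ 794 K

Along an adiabat T P^((1−γ)/γ) is constant, so T₂ = T₁ (P₂/P₁)^((γ−1)/γ).
For a monatomic ideal gas γ = 5/3, so (γ−1)/γ = 2/5.
T₂ = 518 × (0.22/0.0757)^(2/5) = 793.7 K.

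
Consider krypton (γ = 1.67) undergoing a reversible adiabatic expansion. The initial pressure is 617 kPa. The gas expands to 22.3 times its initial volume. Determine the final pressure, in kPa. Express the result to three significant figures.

P₂ ≈ 3.46 kPa

Adiabatic: P₁V₁^γ = P₂V₂^γ ⇒ P₂ = P₁ (V₁/V₂)^γ.
P₂ = 617 × (1/22.3)^(1.67) = 3.456 kPa.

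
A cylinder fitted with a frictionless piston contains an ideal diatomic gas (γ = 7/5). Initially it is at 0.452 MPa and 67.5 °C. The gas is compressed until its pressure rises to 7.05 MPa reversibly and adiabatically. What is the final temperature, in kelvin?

T₂ ≈ 747 K

Adiabatic: T₂/T₁ = (P₂/P₁)^((γ−1)/γ).
T₁ = 67.5 °C = 340.6 K.
T₂ = 340.6 × (7.05/0.452)^(2/7) = 746.8 K.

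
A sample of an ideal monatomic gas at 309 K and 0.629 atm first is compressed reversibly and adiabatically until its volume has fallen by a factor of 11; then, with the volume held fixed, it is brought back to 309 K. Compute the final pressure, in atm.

For a monatomic ideal gas γ = 5/3.
Adiabatic step (PV^γ = const): P₂ = 0.629×11^(5/3) = 34.22 atm; T₂ = 309×11^(2/3) = 1528 K.
Isochoric: P₃ = P₂(T₃/T₂) = 34.22 × (309/1528) = 6.919 atm.

P₃ ≈ 6.92 atm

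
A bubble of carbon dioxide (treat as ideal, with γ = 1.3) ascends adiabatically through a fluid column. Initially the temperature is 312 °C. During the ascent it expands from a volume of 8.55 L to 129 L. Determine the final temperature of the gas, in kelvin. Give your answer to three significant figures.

T₂ ≈ 259 K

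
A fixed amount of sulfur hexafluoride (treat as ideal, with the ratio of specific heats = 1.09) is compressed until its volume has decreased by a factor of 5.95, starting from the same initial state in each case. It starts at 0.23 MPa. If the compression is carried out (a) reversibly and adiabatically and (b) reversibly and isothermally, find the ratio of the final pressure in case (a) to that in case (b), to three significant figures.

P_adiabatic / P_isothermal ≈ 1.17

Isothermal: P_b = P₁(V₁/V₂) = 0.23×5.95.
Adiabatic: P_a = P₁(V₁/V₂)^γ = 0.23×5.95^(1.09).
P_a/P_b = (V₁/V₂)^(γ−1) = 5.95^(0.09) = 1.174.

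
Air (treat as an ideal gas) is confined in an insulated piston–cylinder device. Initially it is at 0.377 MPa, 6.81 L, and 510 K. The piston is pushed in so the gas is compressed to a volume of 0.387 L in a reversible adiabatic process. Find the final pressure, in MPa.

Since PV^γ is constant along a reversible adiabat, P₂ = P₁ (V₁/V₂)^γ.
γ = 7/5 for a diatomic ideal gas.
P₂ = 0.377 × (6.81/0.387)^(7/5) = 20.89 MPa.

P₂ ≈ 20.9 MPa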